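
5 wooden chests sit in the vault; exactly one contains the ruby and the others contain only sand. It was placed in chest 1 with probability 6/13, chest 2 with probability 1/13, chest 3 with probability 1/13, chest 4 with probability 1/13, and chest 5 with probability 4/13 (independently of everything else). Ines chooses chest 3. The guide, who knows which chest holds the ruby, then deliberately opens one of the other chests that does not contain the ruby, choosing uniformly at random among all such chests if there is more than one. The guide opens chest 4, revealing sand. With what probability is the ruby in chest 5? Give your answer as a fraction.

16/47

Apply Bayes' rule, conditioning on where the ruby actually is.
If it is in chest 1 (prior 6/13): the guide has 3 equally likely choices, so probability 1/3; weight (6/13)·(1/3) = 2/13.
If it is in chest 2 (prior 1/13): the guide has 3 equally likely choices, so probability 1/3; weight (1/13)·(1/3) = 1/39.
If it is in chest 3 (prior 1/13): the guide has 4 equally likely choices, so probability 1/4; weight (1/13)·(1/4) = 1/52.
If it is in chest 4 (prior 1/13): the guide opened chest 4, so this case is ruled out; weight (1/13)·0 = 0.
If it is in chest 5 (prior 4/13): the guide has 3 equally likely choices, so probability 1/3; weight (4/13)·(1/3) = 4/39.
The weights sum to 47/156.
So P(the ruby in chest 5 | the guide opened chest 4) = (4/39) / (47/156) = 16/47.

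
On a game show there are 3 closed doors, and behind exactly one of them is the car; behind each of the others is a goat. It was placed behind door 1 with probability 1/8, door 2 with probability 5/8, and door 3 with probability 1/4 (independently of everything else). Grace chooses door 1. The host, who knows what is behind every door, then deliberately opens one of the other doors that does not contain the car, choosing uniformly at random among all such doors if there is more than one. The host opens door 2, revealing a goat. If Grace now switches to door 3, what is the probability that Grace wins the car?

Condition on the true location of the car.
If it is behind door 1 (prior 1/8): the host has 2 equally likely choices, so probability 1/2; weight (1/8)·(1/2) = 1/16.
If it is behind door 2 (prior 5/8): the host opened door 2, so this case is ruled out; weight (5/8)·0 = 0.
If it is behind door 3 (prior 1/4): the host has no choice, probability 1; weight (1/4)·1 = 1/4.
The weights sum to 5/16.
So P(the car behind door 3 | the host opened door 2) = (1/4) / (5/16) = 4/5.

4/5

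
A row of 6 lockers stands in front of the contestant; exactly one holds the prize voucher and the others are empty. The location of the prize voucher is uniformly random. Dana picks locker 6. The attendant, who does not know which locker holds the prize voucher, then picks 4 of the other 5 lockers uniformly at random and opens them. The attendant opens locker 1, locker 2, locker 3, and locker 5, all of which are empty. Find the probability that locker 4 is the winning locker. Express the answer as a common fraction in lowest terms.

1/2

Because the attendant chose which lockers to open without knowing where the prize voucher is, the choice is independent of the prize location. Learning that none of the 4 opened lockers holds the prize voucher simply rules out those 4 locations and leaves the remaining 2 lockers still equally likely by symmetry.
So P(the prize voucher in locker 4) = 1/2.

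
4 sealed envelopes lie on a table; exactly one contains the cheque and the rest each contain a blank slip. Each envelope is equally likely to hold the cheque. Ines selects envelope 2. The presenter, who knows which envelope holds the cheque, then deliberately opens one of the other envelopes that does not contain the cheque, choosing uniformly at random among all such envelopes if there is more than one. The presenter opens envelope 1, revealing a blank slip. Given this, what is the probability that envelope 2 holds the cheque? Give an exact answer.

Consider each possible location of the cheque in turn.
If it is in envelope 1 (prior 1/4): the presenter opened envelope 1, so this case is ruled out; weight (1/4)·0 = 0.
If it is in envelope 2 (prior 1/4): the presenter has 3 equally likely choices, so probability 1/3; weight (1/4)·(1/3) = 1/12.
If it is in either of envelopes 3 and 4 (prior 1/4 each): the presenter has 2 equally likely choices, so probability 1/2; weight (1/4)·(1/2) = 1/8 each.
The weights sum to 1/3.
So P(the cheque in envelope 2 | the presenter opened envelope 1) = (1/12) / (1/3) = 1/4.

1/4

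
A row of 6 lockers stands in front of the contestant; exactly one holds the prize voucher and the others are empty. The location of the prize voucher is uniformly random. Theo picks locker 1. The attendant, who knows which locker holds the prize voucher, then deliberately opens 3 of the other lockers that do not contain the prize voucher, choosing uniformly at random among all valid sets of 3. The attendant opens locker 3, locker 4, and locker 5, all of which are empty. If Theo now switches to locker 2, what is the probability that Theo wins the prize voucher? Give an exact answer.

5/12

Condition on the true location of the prize voucher.
If it is in locker 1 (prior 1/6): the attendant has 10 equally likely choices, so probability 1/10; weight (1/6)·(1/10) = 1/60.
If it is in either of lockers 2 and 6 (prior 1/6 each): the attendant has 4 equally likely choices, so probability 1/4; weight (1/6)·(1/4) = 1/24 each.
If it is in any of lockers 3, 4, and 5 (prior 1/6 each): that locker was opened and seen not to hold the prize — ruled out; weight (1/6)·0 = 0 each.
The weights sum to 1/10.
So P(the prize voucher in locker 2 | the attendant opened locker 3, locker 4, and locker 5) = (1/24) / (1/10) = 5/12.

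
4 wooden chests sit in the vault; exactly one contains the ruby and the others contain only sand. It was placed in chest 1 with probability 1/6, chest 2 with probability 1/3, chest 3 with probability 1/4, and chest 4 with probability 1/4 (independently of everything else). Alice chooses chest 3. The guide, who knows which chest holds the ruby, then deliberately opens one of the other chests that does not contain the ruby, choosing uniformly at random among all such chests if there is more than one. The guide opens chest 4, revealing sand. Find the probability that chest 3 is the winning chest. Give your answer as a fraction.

Apply Bayes' rule, conditioning on where the ruby actually is.
If it is in chest 1 (prior 1/6): the guide has 2 equally likely choices, so probability 1/2; weight (1/6)·(1/2) = 1/12.
If it is in chest 2 (prior 1/3): the guide has 2 equally likely choices, so probability 1/2; weight (1/3)·(1/2) = 1/6.
If it is in chest 3 (prior 1/4): the guide has 3 equally likely choices, so probability 1/3; weight (1/4)·(1/3) = 1/12.
If it is in chest 4 (prior 1/4): the guide opened chest 4, so this case is ruled out; weight (1/4)·0 = 0.
The weights sum to 1/3.
So P(the ruby in chest 3 | the guide opened chest 4) = (1/12) / (1/3) = 1/4.

1/4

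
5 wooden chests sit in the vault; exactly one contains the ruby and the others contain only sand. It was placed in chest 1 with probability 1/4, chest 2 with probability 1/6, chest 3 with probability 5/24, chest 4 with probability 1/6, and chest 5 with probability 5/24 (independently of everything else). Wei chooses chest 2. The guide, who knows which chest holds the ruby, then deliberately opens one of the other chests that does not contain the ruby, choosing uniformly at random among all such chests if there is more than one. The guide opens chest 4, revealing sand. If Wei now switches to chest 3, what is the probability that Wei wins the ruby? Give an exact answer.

5/19

Condition on the true location of the ruby.
If it is in chest 1 (prior 1/4): the guide has 3 equally likely choices, so probability 1/3; weight (1/4)·(1/3) = 1/12.
If it is in chest 2 (prior 1/6): the guide has 4 equally likely choices, so probability 1/4; weight (1/6)·(1/4) = 1/24.
If it is in either of chests 3 and 5 (prior 5/24 each): the guide has 3 equally likely choices, so probability 1/3; weight (5/24)·(1/3) = 5/72 each.
If it is in chest 4 (prior 1/6): the guide opened chest 4, so this case is ruled out; weight (1/6)·0 = 0.
The weights sum to 19/72.
So P(the ruby in chest 3 | the guide opened chest 4) = (5/72) / (19/72) = 5/19.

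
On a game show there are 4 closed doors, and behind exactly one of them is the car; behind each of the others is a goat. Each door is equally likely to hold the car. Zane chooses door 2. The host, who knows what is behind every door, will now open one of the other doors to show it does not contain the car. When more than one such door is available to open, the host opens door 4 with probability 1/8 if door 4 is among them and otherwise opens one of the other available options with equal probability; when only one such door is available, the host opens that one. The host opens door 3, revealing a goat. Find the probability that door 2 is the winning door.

Condition on the true location of the car.
If it is behind door 1 (prior 1/4): door 4 is available but not opened, probability 7/8; weight (1/4)·(7/8) = 7/32.
If it is behind door 2 (prior 1/4): door 4 is available but not opened; door 3 gets probability (1 − 1/8)/2 = 7/16; weight (1/4)·(7/16) = 7/64.
If it is behind door 3 (prior 1/4): the host opened door 3, so this case is ruled out; weight (1/4)·0 = 0.
If it is behind door 4 (prior 1/4): door 4 holds the prize so is unavailable; the host chooses uniformly among the 2 others, probability 1/2; weight (1/4)·(1/2) = 1/8.
The weights sum to 29/64.
So P(the car behind door 2 | the host opened door 3) = (7/64) / (29/64) = 7/29.

7/29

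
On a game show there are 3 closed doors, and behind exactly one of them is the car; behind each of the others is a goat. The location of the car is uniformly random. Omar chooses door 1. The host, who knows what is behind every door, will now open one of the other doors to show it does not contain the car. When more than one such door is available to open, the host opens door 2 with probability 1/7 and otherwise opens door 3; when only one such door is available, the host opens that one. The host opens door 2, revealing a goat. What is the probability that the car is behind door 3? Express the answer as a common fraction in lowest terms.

Consider each possible location of the car in turn.
If it is behind door 1 (prior 1/3): door 2 is available, opened with probability 1/7; weight (1/3)·(1/7) = 1/21.
If it is behind door 2 (prior 1/3): the host opened door 2, so this case is ruled out; weight (1/3)·0 = 0.
If it is behind door 3 (prior 1/3): only door 2 is available, probability 1; weight (1/3)·1 = 1/3.
The weights sum to 8/21.
So P(the car behind door 3 | the host opened door 2) = (1/3) / (8/21) = 7/8.

7/8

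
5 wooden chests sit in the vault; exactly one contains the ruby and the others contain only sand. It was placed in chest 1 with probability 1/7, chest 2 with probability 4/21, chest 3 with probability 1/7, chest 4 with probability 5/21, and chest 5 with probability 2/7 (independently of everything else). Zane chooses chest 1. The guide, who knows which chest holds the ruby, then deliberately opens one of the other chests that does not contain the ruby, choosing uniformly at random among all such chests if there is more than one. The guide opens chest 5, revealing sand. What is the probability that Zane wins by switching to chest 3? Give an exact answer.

4/19

Consider each possible location of the ruby in turn.
If it is in chest 1 (prior 1/7): the guide has 4 equally likely choices, so probability 1/4; weight (1/7)·(1/4) = 1/28.
If it is in chest 2 (prior 4/21): the guide has 3 equally likely choices, so probability 1/3; weight (4/21)·(1/3) = 4/63.
If it is in chest 3 (prior 1/7): the guide has 3 equally likely choices, so probability 1/3; weight (1/7)·(1/3) = 1/21.
If it is in chest 4 (prior 5/21): the guide has 3 equally likely choices, so probability 1/3; weight (5/21)·(1/3) = 5/63.
If it is in chest 5 (prior 2/7): the guide opened chest 5, so this case is ruled out; weight (2/7)·0 = 0.
The weights sum to 19/84.
So P(the ruby in chest 3 | the guide opened chest 5) = (1/21) / (19/84) = 4/19.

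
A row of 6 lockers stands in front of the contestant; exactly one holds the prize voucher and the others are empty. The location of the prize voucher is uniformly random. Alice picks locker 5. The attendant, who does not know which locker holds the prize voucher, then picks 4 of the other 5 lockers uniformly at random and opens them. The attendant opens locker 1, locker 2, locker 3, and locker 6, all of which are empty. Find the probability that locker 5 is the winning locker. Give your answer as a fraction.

Condition on the true location of the prize voucher.
If it is in any of lockers 1, 2, 3, and 6 (prior 1/6 each): that locker was opened and seen not to hold the prize — ruled out; weight (1/6)·0 = 0 each.
If it is in either of lockers 4 and 5 (prior 1/6 each): the attendant picks exactly this set with probability 1/5 regardless, and none is the prize; weight (1/6)·(1/5) = 1/30 each.
The weights sum to 1/15.
So P(the prize voucher in locker 5 | the attendant opened locker 1, locker 2, locker 3, and locker 6) = (1/30) / (1/15) = 1/2.

1/2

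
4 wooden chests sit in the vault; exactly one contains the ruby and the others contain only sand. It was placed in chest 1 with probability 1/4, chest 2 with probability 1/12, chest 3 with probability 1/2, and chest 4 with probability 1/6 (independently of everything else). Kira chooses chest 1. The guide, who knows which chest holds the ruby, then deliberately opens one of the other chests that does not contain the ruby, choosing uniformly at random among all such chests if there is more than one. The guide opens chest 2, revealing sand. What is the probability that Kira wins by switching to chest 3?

Condition on the true location of the ruby.
If it is in chest 1 (prior 1/4): the guide has 3 equally likely choices, so probability 1/3; weight (1/4)·(1/3) = 1/12.
If it is in chest 2 (prior 1/12): the guide opened chest 2, so this case is ruled out; weight (1/12)·0 = 0.
If it is in chest 3 (prior 1/2): the guide has 2 equally likely choices, so probability 1/2; weight (1/2)·(1/2) = 1/4.
If it is in chest 4 (prior 1/6): the guide has 2 equally likely choices, so probability 1/2; weight (1/6)·(1/2) = 1/12.
The weights sum to 5/12.
So P(the ruby in chest 3 | the guide opened chest 2) = (1/4) / (5/12) = 3/5.

3/5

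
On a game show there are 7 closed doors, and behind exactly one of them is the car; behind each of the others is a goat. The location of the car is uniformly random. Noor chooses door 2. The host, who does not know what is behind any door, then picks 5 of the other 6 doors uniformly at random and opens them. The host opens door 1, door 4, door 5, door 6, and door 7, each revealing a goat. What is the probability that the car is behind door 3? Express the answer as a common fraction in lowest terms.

Condition on the true location of the car.
If it is behind any of doors 1, 4, 5, 6, and 7 (prior 1/7 each): that door was opened and seen not to hold the prize — ruled out; weight (1/7)·0 = 0 each.
If it is behind either of doors 2 and 3 (prior 1/7 each): the host picks exactly this set with probability 1/6 regardless, and none is the prize; weight (1/7)·(1/6) = 1/42 each.
The weights sum to 1/21.
So P(the car behind door 3 | the host opened door 1, door 4, door 5, door 6, and door 7) = (1/42) / (1/21) = 1/2.

1/2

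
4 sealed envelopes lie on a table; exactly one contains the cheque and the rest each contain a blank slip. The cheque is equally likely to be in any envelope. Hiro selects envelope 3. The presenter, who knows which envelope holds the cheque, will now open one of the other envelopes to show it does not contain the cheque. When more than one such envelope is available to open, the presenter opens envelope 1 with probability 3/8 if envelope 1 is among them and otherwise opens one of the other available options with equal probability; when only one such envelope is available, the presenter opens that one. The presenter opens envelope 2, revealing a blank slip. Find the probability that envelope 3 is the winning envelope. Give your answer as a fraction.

Apply Bayes' rule, conditioning on where the cheque actually is.
If it is in envelope 1 (prior 1/4): envelope 1 holds the prize so is unavailable; the presenter chooses uniformly among the 2 others, probability 1/2; weight (1/4)·(1/2) = 1/8.
If it is in envelope 2 (prior 1/4): the presenter opened envelope 2, so this case is ruled out; weight (1/4)·0 = 0.
If it is in envelope 3 (prior 1/4): envelope 1 is available but not opened; envelope 2 gets probability (1 − 3/8)/2 = 5/16; weight (1/4)·(5/16) = 5/64.
If it is in envelope 4 (prior 1/4): envelope 1 is available but not opened, probability 5/8; weight (1/4)·(5/8) = 5/32.
The weights sum to 23/64.
So P(the cheque in envelope 3 | the presenter opened envelope 2) = (5/64) / (23/64) = 5/23.

5/23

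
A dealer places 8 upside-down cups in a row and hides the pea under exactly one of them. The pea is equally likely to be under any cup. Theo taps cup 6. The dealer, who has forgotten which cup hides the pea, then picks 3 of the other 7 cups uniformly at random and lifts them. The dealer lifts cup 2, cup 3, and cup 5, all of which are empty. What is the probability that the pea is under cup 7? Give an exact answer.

1/5

Condition on the true location of the pea.
If it is under any of cups 1, 4, 6, 7, and 8 (prior 1/8 each): the dealer picks exactly this set with probability 1/35 regardless, and none is the prize; weight (1/8)·(1/35) = 1/280 each.
If it is under any of cups 2, 3, and 5 (prior 1/8 each): that cup was opened and seen not to hold the prize — ruled out; weight (1/8)·0 = 0 each.
The weights sum to 1/56.
So P(the pea under cup 7 | the dealer opened cup 2, cup 3, and cup 5) = (1/280) / (1/56) = 1/5.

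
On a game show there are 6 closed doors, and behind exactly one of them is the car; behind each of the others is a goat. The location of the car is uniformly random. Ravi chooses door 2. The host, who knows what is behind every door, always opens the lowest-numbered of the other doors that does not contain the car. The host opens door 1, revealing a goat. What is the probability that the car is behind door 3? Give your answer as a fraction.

Apply Bayes' rule, conditioning on where the car actually is.
If it is behind door 1 (prior 1/6): the host opened door 1, so this case is ruled out; weight (1/6)·0 = 0.
If it is behind any of doors 2, 3, 4, 5, and 6 (prior 1/6 each): door 1 is the lowest-numbered option available, probability 1; weight (1/6)·1 = 1/6 each.
The weights sum to 5/6.
So P(the car behind door 3 | the host opened door 1) = (1/6) / (5/6) = 1/5.

1/5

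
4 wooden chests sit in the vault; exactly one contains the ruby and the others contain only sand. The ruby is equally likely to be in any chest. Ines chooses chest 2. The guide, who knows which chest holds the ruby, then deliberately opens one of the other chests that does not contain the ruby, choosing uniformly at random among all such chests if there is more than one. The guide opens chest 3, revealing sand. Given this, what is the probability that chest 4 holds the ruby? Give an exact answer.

3/8

Condition on the true location of the ruby.
If it is in either of chests 1 and 4 (prior 1/4 each): the guide has 2 equally likely choices, so probability 1/2; weight (1/4)·(1/2) = 1/8 each.
If it is in chest 2 (prior 1/4): the guide has 3 equally likely choices, so probability 1/3; weight (1/4)·(1/3) = 1/12.
If it is in chest 3 (prior 1/4): the guide opened chest 3, so this case is ruled out; weight (1/4)·0 = 0.
The weights sum to 1/3.
So P(the ruby in chest 4 | the guide opened chest 3) = (1/8) / (1/3) = 3/8.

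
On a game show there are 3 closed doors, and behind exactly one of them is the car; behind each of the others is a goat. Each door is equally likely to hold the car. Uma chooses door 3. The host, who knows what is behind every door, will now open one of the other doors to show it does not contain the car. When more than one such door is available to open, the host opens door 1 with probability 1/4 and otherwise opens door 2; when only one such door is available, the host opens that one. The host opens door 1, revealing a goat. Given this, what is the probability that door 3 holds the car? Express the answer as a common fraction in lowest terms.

Consider each possible location of the car in turn.
If it is behind door 1 (prior 1/3): the host opened door 1, so this case is ruled out; weight (1/3)·0 = 0.
If it is behind door 2 (prior 1/3): only door 1 is available, probability 1; weight (1/3)·1 = 1/3.
If it is behind door 3 (prior 1/3): door 1 is available, opened with probability 1/4; weight (1/3)·(1/4) = 1/12.
The weights sum to 5/12.
So P(the car behind door 3 | the host opened door 1) = (1/12) / (5/12) = 1/5.

1/5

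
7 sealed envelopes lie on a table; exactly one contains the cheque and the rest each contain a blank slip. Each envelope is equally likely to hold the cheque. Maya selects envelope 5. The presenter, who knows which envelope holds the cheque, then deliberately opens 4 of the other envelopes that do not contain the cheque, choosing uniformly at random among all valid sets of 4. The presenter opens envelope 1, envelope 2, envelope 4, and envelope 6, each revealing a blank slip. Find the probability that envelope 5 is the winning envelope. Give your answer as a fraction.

1/7

Consider each possible location of the cheque in turn.
If it is in any of envelopes 1, 2, 4, and 6 (prior 1/7 each): that envelope was opened and seen not to hold the prize — ruled out; weight (1/7)·0 = 0 each.
If it is in either of envelopes 3 and 7 (prior 1/7 each): the presenter has 5 equally likely choices, so probability 1/5; weight (1/7)·(1/5) = 1/35 each.
If it is in envelope 5 (prior 1/7): the presenter has 15 equally likely choices, so probability 1/15; weight (1/7)·(1/15) = 1/105.
The weights sum to 1/15.
So P(the cheque in envelope 5 | the presenter opened envelope 1, envelope 2, envelope 4, and envelope 6) = (1/105) / (1/15) = 1/7.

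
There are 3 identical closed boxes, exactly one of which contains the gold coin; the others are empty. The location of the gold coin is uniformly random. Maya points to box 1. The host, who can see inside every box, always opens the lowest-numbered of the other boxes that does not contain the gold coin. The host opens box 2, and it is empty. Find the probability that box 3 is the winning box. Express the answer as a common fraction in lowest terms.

Consider each possible location of the gold coin in turn.
If it is in either of boxes 1 and 3 (prior 1/3 each): box 2 is the lowest-numbered option available, probability 1; weight (1/3)·1 = 1/3 each.
If it is in box 2 (prior 1/3): the host opened box 2, so this case is ruled out; weight (1/3)·0 = 0.
The weights sum to 2/3.
So P(the gold coin in box 3 | the host opened box 2) = (1/3) / (2/3) = 1/2.

1/2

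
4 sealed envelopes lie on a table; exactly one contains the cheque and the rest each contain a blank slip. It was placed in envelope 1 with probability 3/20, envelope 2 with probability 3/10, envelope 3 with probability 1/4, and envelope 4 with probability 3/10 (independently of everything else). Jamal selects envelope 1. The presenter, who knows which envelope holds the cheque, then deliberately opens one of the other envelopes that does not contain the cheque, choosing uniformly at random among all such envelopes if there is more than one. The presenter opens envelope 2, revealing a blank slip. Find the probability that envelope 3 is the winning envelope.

Apply Bayes' rule, conditioning on where the cheque actually is.
If it is in envelope 1 (prior 3/20): the presenter has 3 equally likely choices, so probability 1/3; weight (3/20)·(1/3) = 1/20.
If it is in envelope 2 (prior 3/10): the presenter opened envelope 2, so this case is ruled out; weight (3/10)·0 = 0.
If it is in envelope 3 (prior 1/4): the presenter has 2 equally likely choices, so probability 1/2; weight (1/4)·(1/2) = 1/8.
If it is in envelope 4 (prior 3/10): the presenter has 2 equally likely choices, so probability 1/2; weight (3/10)·(1/2) = 3/20.
The weights sum to 13/40.
So P(the cheque in envelope 3 | the presenter opened envelope 2) = (1/8) / (13/40) = 5/13.

5/13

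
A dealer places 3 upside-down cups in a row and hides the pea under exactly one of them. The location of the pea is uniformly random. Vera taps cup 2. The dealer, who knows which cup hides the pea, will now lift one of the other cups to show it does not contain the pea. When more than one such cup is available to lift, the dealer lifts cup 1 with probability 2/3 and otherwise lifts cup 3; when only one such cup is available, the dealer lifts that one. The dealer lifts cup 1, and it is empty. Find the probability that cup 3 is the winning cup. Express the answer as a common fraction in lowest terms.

Apply Bayes' rule, conditioning on where the pea actually is.
If it is under cup 1 (prior 1/3): the dealer opened cup 1, so this case is ruled out; weight (1/3)·0 = 0.
If it is under cup 2 (prior 1/3): cup 1 is available, opened with probability 2/3; weight (1/3)·(2/3) = 2/9.
If it is under cup 3 (prior 1/3): only cup 1 is available, probability 1; weight (1/3)·1 = 1/3.
The weights sum to 5/9.
So P(the pea under cup 3 | the dealer opened cup 1) = (1/3) / (5/9) = 3/5.

3/5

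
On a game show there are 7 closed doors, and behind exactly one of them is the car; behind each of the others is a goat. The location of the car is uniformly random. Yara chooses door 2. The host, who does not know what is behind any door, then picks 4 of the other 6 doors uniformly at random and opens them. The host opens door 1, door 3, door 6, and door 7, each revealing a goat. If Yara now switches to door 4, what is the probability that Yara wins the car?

1/3

Because the host chose which doors to open without knowing where the car is, the choice is independent of the prize location. Learning that none of the 4 opened doors holds the car simply rules out those 4 locations and leaves the remaining 3 doors still equally likely by symmetry.
So P(the car behind door 4) = 1/3.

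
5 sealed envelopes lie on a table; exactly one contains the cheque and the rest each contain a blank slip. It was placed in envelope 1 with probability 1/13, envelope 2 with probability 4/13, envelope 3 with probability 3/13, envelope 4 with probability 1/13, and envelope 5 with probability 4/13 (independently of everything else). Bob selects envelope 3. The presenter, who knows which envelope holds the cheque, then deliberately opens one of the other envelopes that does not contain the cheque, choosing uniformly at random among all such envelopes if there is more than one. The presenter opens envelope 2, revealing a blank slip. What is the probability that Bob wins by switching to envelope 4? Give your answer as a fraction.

Consider each possible location of the cheque in turn.
If it is in either of envelopes 1 and 4 (prior 1/13 each): the presenter has 3 equally likely choices, so probability 1/3; weight (1/13)·(1/3) = 1/39 each.
If it is in envelope 2 (prior 4/13): the presenter opened envelope 2, so this case is ruled out; weight (4/13)·0 = 0.
If it is in envelope 3 (prior 3/13): the presenter has 4 equally likely choices, so probability 1/4; weight (3/13)·(1/4) = 3/52.
If it is in envelope 5 (prior 4/13): the presenter has 3 equally likely choices, so probability 1/3; weight (4/13)·(1/3) = 4/39.
The weights sum to 11/52.
So P(the cheque in envelope 4 | the presenter opened envelope 2) = (1/39) / (11/52) = 4/33.

4/33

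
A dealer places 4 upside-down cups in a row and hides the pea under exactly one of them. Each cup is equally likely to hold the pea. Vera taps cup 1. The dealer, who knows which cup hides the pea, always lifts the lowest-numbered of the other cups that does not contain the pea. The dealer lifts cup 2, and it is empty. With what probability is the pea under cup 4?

1/3

Consider each possible location of the pea in turn.
If it is under any of cups 1, 3, and 4 (prior 1/4 each): cup 2 is the lowest-numbered option available, probability 1; weight (1/4)·1 = 1/4 each.
If it is under cup 2 (prior 1/4): the dealer opened cup 2, so this case is ruled out; weight (1/4)·0 = 0.
The weights sum to 3/4.
So P(the pea under cup 4 | the dealer opened cup 2) = (1/4) / (3/4) = 1/3.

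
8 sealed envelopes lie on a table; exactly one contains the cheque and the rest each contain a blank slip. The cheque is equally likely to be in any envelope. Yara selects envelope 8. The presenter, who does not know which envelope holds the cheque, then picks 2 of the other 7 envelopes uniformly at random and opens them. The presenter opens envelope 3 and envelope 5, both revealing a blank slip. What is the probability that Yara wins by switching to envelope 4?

1/6

Condition on the true location of the cheque.
If it is in any of envelopes 1, 2, 4, 6, 7, and 8 (prior 1/8 each): the presenter picks exactly this set with probability 1/21 regardless, and none is the prize; weight (1/8)·(1/21) = 1/168 each.
If it is in either of envelopes 3 and 5 (prior 1/8 each): that envelope was opened and seen not to hold the prize — ruled out; weight (1/8)·0 = 0 each.
The weights sum to 1/28.
So P(the cheque in envelope 4 | the presenter opened envelope 3 and envelope 5) = (1/168) / (1/28) = 1/6.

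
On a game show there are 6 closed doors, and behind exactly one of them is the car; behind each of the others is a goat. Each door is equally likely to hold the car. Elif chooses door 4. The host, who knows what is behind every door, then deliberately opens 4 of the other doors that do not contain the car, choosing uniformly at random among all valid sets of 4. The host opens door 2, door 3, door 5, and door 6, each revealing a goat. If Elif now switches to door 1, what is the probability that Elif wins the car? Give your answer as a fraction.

5/6

Consider each possible location of the car in turn.
If it is behind door 1 (prior 1/6): the host has no choice, probability 1; weight (1/6)·1 = 1/6.
If it is behind any of doors 2, 3, 5, and 6 (prior 1/6 each): that door was opened and seen not to hold the prize — ruled out; weight (1/6)·0 = 0 each.
If it is behind door 4 (prior 1/6): the host has 5 equally likely choices, so probability 1/5; weight (1/6)·(1/5) = 1/30.
The weights sum to 1/5.
So P(the car behind door 1 | the host opened door 2, door 3, door 5, and door 6) = (1/6) / (1/5) = 5/6.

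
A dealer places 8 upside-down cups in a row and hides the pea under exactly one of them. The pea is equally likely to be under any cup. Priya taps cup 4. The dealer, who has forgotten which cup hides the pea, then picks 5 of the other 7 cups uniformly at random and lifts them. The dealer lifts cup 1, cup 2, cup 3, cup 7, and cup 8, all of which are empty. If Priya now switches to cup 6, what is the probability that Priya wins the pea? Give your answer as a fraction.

Consider each possible location of the pea in turn.
If it is under any of cups 1, 2, 3, 7, and 8 (prior 1/8 each): that cup was opened and seen not to hold the prize — ruled out; weight (1/8)·0 = 0 each.
If it is under any of cups 4, 5, and 6 (prior 1/8 each): the dealer picks exactly this set with probability 1/21 regardless, and none is the prize; weight (1/8)·(1/21) = 1/168 each.
The weights sum to 1/56.
So P(the pea under cup 6 | the dealer opened cup 1, cup 2, cup 3, cup 7, and cup 8) = (1/168) / (1/56) = 1/3.

1/3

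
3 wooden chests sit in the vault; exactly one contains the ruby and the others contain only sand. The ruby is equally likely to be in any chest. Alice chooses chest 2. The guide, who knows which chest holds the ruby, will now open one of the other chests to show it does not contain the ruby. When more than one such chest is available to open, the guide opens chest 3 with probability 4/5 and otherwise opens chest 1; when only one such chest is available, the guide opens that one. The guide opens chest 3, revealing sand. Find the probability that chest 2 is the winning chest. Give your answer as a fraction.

4/9

Consider each possible location of the ruby in turn.
If it is in chest 1 (prior 1/3): only chest 3 is available, probability 1; weight (1/3)·1 = 1/3.
If it is in chest 2 (prior 1/3): chest 3 is available, opened with probability 4/5; weight (1/3)·(4/5) = 4/15.
If it is in chest 3 (prior 1/3): the guide opened chest 3, so this case is ruled out; weight (1/3)·0 = 0.
The weights sum to 3/5.
So P(the ruby in chest 2 | the guide opened chest 3) = (4/15) / (3/5) = 4/9.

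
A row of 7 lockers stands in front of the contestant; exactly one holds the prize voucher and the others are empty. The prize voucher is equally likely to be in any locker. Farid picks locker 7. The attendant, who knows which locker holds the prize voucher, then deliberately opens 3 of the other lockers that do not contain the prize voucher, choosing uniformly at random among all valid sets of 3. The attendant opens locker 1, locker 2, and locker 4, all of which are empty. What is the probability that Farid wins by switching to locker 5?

2/7

Consider each possible location of the prize voucher in turn.
If it is in any of lockers 1, 2, and 4 (prior 1/7 each): that locker was opened and seen not to hold the prize — ruled out; weight (1/7)·0 = 0 each.
If it is in any of lockers 3, 5, and 6 (prior 1/7 each): the attendant has 10 equally likely choices, so probability 1/10; weight (1/7)·(1/10) = 1/70 each.
If it is in locker 7 (prior 1/7): the attendant has 20 equally likely choices, so probability 1/20; weight (1/7)·(1/20) = 1/140.
The weights sum to 1/20.
So P(the prize voucher in locker 5 | the attendant opened locker 1, locker 2, and locker 4) = (1/70) / (1/20) = 2/7.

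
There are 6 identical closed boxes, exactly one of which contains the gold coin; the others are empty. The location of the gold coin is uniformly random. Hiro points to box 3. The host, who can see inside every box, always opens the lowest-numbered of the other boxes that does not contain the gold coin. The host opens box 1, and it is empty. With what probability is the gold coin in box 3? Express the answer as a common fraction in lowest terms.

Condition on the true location of the gold coin.
If it is in box 1 (prior 1/6): the host opened box 1, so this case is ruled out; weight (1/6)·0 = 0.
If it is in any of boxes 2, 3, 4, 5, and 6 (prior 1/6 each): box 1 is the lowest-numbered option available, probability 1; weight (1/6)·1 = 1/6 each.
The weights sum to 5/6.
So P(the gold coin in box 3 | the host opened box 1) = (1/6) / (5/6) = 1/5.

1/5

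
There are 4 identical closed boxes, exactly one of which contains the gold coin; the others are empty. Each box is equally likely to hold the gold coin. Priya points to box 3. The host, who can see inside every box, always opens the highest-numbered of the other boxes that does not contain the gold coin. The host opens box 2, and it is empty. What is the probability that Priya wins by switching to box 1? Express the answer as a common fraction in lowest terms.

0

Consider each possible location of the gold coin in turn.
If it is in either of boxes 1 and 3 (prior 1/4 each): the host would have opened box 4 instead, probability 0; weight (1/4)·0 = 0 each.
If it is in box 2 (prior 1/4): the host opened box 2, so this case is ruled out; weight (1/4)·0 = 0.
If it is in box 4 (prior 1/4): box 2 is the highest-numbered option available, probability 1; weight (1/4)·1 = 1/4.
The weights sum to 1/4.
So P(the gold coin in box 1 | the host opened box 2) = 0 / (1/4) = 0.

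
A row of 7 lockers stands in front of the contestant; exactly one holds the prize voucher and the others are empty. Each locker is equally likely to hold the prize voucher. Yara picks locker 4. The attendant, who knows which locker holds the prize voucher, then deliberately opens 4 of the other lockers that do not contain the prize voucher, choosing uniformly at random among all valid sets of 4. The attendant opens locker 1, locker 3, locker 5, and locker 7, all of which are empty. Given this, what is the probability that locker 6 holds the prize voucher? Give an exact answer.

3/7

Apply Bayes' rule, conditioning on where the prize voucher actually is.
If it is in any of lockers 1, 3, 5, and 7 (prior 1/7 each): that locker was opened and seen not to hold the prize — ruled out; weight (1/7)·0 = 0 each.
If it is in either of lockers 2 and 6 (prior 1/7 each): the attendant has 5 equally likely choices, so probability 1/5; weight (1/7)·(1/5) = 1/35 each.
If it is in locker 4 (prior 1/7): the attendant has 15 equally likely choices, so probability 1/15; weight (1/7)·(1/15) = 1/105.
The weights sum to 1/15.
So P(the prize voucher in locker 6 | the attendant opened locker 1, locker 3, locker 5, and locker 7) = (1/35) / (1/15) = 3/7.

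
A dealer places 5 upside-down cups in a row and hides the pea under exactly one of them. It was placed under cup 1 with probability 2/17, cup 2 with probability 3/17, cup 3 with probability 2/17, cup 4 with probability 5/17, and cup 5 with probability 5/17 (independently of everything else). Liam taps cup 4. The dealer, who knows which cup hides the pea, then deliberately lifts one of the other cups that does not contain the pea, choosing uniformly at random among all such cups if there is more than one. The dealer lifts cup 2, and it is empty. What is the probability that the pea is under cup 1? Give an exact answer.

8/51

Condition on the true location of the pea.
If it is under either of cups 1 and 3 (prior 2/17 each): the dealer has 3 equally likely choices, so probability 1/3; weight (2/17)·(1/3) = 2/51 each.
If it is under cup 2 (prior 3/17): the dealer opened cup 2, so this case is ruled out; weight (3/17)·0 = 0.
If it is under cup 4 (prior 5/17): the dealer has 4 equally likely choices, so probability 1/4; weight (5/17)·(1/4) = 5/68.
If it is under cup 5 (prior 5/17): the dealer has 3 equally likely choices, so probability 1/3; weight (5/17)·(1/3) = 5/51.
The weights sum to 1/4.
So P(the pea under cup 1 | the dealer opened cup 2) = (2/51) / (1/4) = 8/51.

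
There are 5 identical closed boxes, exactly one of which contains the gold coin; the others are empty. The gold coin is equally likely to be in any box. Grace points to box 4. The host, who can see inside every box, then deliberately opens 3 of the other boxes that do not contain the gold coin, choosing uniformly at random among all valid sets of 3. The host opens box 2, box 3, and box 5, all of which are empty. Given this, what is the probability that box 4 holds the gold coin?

Consider each possible location of the gold coin in turn.
If it is in box 1 (prior 1/5): the host has no choice, probability 1; weight (1/5)·1 = 1/5.
If it is in any of boxes 2, 3, and 5 (prior 1/5 each): that box was opened and seen not to hold the prize — ruled out; weight (1/5)·0 = 0 each.
If it is in box 4 (prior 1/5): the host has 4 equally likely choices, so probability 1/4; weight (1/5)·(1/4) = 1/20.
The weights sum to 1/4.
So P(the gold coin in box 4 | the host opened box 2, box 3, and box 5) = (1/20) / (1/4) = 1/5.

1/5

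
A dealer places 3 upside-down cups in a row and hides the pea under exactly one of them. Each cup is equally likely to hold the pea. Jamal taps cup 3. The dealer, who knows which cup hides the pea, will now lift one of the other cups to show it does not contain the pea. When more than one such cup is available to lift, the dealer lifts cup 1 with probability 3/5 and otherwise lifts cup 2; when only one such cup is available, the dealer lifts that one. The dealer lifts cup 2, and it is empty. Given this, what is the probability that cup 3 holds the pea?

Consider each possible location of the pea in turn.
If it is under cup 1 (prior 1/3): only cup 2 is available, probability 1; weight (1/3)·1 = 1/3.
If it is under cup 2 (prior 1/3): the dealer opened cup 2, so this case is ruled out; weight (1/3)·0 = 0.
If it is under cup 3 (prior 1/3): cup 1 is available but not opened, probability 2/5; weight (1/3)·(2/5) = 2/15.
The weights sum to 7/15.
So P(the pea under cup 3 | the dealer opened cup 2) = (2/15) / (7/15) = 2/7.

2/7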